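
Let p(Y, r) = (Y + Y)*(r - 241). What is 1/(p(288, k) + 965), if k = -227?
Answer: -1/268603 ≈ -3.7230e-6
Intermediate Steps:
p(Y, r) = 2*Y*(-241 + r) (p(Y, r) = (2*Y)*(-241 + r) = 2*Y*(-241 + r))
1/(p(288, k) + 965) = 1/(2*288*(-241 - 227) + 965) = 1/(2*288*(-468) + 965) = 1/(-269568 + 965) = 1/(-268603) = -1/268603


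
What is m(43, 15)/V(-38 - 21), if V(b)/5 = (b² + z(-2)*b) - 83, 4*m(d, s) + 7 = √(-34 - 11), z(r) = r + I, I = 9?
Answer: -7/59700 + I*√5/19900 ≈ -0.00011725 + 0.00011237*I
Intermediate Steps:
z(r) = 9 + r (z(r) = r + 9 = 9 + r)
m(d, s) = -7/4 + 3*I*√5/4 (m(d, s) = -7/4 + √(-34 - 11)/4 = -7/4 + √(-45)/4 = -7/4 + (3*I*√5)/4 = -7/4 + 3*I*√5/4)
V(b) = -415 + 5*b² + 35*b (V(b) = 5*((b² + (9 - 2)*b) - 83) = 5*((b² + 7*b) - 83) = 5*(-83 + b² + 7*b) = -415 + 5*b² + 35*b)
m(43, 15)/V(-38 - 21) = (-7/4 + 3*I*√5/4)/(-415 + 5*(-38 - 21)² + 35*(-38 - 21)) = (-7/4 + 3*I*√5/4)/(-415 + 5*(-59)² + 35*(-59)) = (-7/4 + 3*I*√5/4)/(-415 + 5*3481 - 2065) = (-7/4 + 3*I*√5/4)/(-415 + 17405 - 2065) = (-7/4 + 3*I*√5/4)/14925 = (-7/4 + 3*I*√5/4)*(1/14925) = -7/59700 + I*√5/19900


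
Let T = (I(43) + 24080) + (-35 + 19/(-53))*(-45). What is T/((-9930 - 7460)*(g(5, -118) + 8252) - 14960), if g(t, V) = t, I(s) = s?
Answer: -1362849/7611022070 ≈ -0.00017906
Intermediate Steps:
T = 1362849/53 (T = (43 + 24080) + (-35 + 19/(-53))*(-45) = 24123 + (-35 + 19*(-1/53))*(-45) = 24123 + (-35 - 19/53)*(-45) = 24123 - 1874/53*(-45) = 24123 + 84330/53 = 1362849/53 ≈ 25714.)
T/((-9930 - 7460)*(g(5, -118) + 8252) - 14960) = 1362849/(53*((-9930 - 7460)*(5 + 8252) - 14960)) = 1362849/(53*(-17390*8257 - 14960)) = 1362849/(53*(-143589230 - 14960)) = (1362849/53)/(-143604190) = (1362849/53)*(-1/143604190) = -1362849/7611022070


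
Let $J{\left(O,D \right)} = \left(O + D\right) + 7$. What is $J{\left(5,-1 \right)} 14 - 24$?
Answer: $130$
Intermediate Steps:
$J{\left(O,D \right)} = 7 + D + O$ ($J{\left(O,D \right)} = \left(D + O\right) + 7 = 7 + D + O$)
$J{\left(5,-1 \right)} 14 - 24 = \left(7 - 1 + 5\right) 14 - 24 = 11 \cdot 14 - 24 = 154 - 24 = 130$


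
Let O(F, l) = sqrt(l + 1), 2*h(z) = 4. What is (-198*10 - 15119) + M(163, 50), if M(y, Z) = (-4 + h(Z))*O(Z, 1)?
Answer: -17099 - 2*sqrt(2) ≈ -17102.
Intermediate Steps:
h(z) = 2 (h(z) = (1/2)*4 = 2)
O(F, l) = sqrt(1 + l)
M(y, Z) = -2*sqrt(2) (M(y, Z) = (-4 + 2)*sqrt(1 + 1) = -2*sqrt(2))
(-198*10 - 15119) + M(163, 50) = (-198*10 - 15119) - 2*sqrt(2) = (-1980 - 15119) - 2*sqrt(2) = -17099 - 2*sqrt(2)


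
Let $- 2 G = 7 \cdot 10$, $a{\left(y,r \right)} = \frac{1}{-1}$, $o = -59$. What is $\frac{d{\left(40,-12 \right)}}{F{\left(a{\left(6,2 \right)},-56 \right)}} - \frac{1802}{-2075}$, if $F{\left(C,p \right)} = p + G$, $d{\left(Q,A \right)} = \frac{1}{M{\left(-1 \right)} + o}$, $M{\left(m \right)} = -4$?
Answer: $\frac{10332941}{11895975} \approx 0.86861$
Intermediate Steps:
$a{\left(y,r \right)} = -1$
$G = -35$ ($G = - \frac{7 \cdot 10}{2} = \left(- \frac{1}{2}\right) 70 = -35$)
$d{\left(Q,A \right)} = - \frac{1}{63}$ ($d{\left(Q,A \right)} = \frac{1}{-4 - 59} = \frac{1}{-63} = - \frac{1}{63}$)
$F{\left(C,p \right)} = -35 + p$ ($F{\left(C,p \right)} = p - 35 = -35 + p$)
$\frac{d{\left(40,-12 \right)}}{F{\left(a{\left(6,2 \right)},-56 \right)}} - \frac{1802}{-2075} = - \frac{1}{63 \left(-35 - 56\right)} - \frac{1802}{-2075} = - \frac{1}{63 \left(-91\right)} - - \frac{1802}{2075} = \left(- \frac{1}{63}\right) \left(- \frac{1}{91}\right) + \frac{1802}{2075} = \frac{1}{5733} + \frac{1802}{2075} = \frac{10332941}{11895975}$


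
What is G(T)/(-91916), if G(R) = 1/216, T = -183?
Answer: -1/19853856 ≈ -5.0368e-8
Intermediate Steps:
G(R) = 1/216
G(T)/(-91916) = (1/216)/(-91916) = (1/216)*(-1/91916) = -1/19853856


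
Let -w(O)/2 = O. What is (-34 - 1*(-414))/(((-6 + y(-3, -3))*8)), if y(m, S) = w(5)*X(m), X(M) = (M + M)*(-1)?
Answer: -95/132 ≈ -0.71970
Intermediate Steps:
w(O) = -2*O
X(M) = -2*M (X(M) = (2*M)*(-1) = -2*M)
y(m, S) = 20*m (y(m, S) = (-2*5)*(-2*m) = -(-20)*m = 20*m)
(-34 - 1*(-414))/(((-6 + y(-3, -3))*8)) = (-34 - 1*(-414))/(((-6 + 20*(-3))*8)) = (-34 + 414)/(((-6 - 60)*8)) = 380/((-66*8)) = 380/(-528) = 380*(-1/528) = -95/132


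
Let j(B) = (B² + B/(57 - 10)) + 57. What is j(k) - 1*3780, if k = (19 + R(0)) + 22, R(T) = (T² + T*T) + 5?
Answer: -75483/47 ≈ -1606.0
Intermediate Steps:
R(T) = 5 + 2*T² (R(T) = (T² + T²) + 5 = 2*T² + 5 = 5 + 2*T²)
k = 46 (k = (19 + (5 + 2*0²)) + 22 = (19 + (5 + 2*0)) + 22 = (19 + (5 + 0)) + 22 = (19 + 5) + 22 = 24 + 22 = 46)
j(B) = 57 + B² + B/47 (j(B) = (B² + B/47) + 57 = 57 + B² + B/47)
j(k) - 1*3780 = (57 + 46² + (1/47)*46) - 1*3780 = (57 + 2116 + 46/47) - 3780 = 102177/47 - 3780 = -75483/47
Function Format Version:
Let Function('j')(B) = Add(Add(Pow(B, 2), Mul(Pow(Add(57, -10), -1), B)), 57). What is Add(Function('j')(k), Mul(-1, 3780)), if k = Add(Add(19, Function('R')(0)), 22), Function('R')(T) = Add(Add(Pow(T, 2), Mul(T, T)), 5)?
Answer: Rational(-75483, 47) ≈ -1606.0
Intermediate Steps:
Function('R')(T) = Add(5, Mul(2, Pow(T, 2))) (Function('R')(T) = Add(Add(Pow(T, 2), Pow(T, 2)), 5) = Add(Mul(2, Pow(T, 2)), 5) = Add(5, Mul(2, Pow(T, 2))))
k = 46 (k = Add(Add(19, Add(5, Mul(2, Pow(0, 2)))), 22) = Add(Add(19, Add(5, Mul(2, 0))), 22) = Add(Add(19, Add(5, 0)), 22) = Add(Add(19, 5), 22) = Add(24, 22) = 46)
Function('j')(B) = Add(57, Pow(B, 2), Mul(Rational(1, 47), B)) (Function('j')(B) = Add(Add(Pow(B, 2), Mul(Pow(47, -1), B)), 57) = Add(Add(Pow(B, 2), Mul(Rational(1, 47), B)), 57) = Add(57, Pow(B, 2), Mul(Rational(1, 47), B)))
Add(Function('j')(k), Mul(-1, 3780)) = Add(Add(57, Pow(46, 2), Mul(Rational(1, 47), 46)), Mul(-1, 3780)) = Add(Add(57, 2116, Rational(46, 47)), -3780) = Add(Rational(102177, 47), -3780) = Rational(-75483, 47)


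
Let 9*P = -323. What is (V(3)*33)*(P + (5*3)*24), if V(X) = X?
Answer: 32087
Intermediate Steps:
P = -323/9 (P = (1/9)*(-323) = -323/9 ≈ -35.889)
(V(3)*33)*(P + (5*3)*24) = (3*33)*(-323/9 + (5*3)*24) = 99*(-323/9 + 15*24) = 99*(-323/9 + 360) = 99*(2917/9) = 32087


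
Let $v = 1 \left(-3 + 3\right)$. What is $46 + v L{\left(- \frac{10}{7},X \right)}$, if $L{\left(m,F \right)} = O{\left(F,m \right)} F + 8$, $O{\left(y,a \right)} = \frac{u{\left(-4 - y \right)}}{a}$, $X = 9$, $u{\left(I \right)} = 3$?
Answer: $46$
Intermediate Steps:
$O{\left(y,a \right)} = \frac{3}{a}$
$v = 0$ ($v = 1 \cdot 0 = 0$)
$L{\left(m,F \right)} = 8 + \frac{3 F}{m}$ ($L{\left(m,F \right)} = \frac{3}{m} F + 8 = \frac{3 F}{m} + 8 = 8 + \frac{3 F}{m}$)
$46 + v L{\left(- \frac{10}{7},X \right)} = 46 + 0 \left(8 + 3 \cdot 9 \frac{1}{\left(-10\right) \frac{1}{7}}\right) = 46 + 0 \left(8 + 3 \cdot 9 \frac{1}{- \frac{10}{7}}\right) = 46 + 0 \left(8 + 3 \cdot 9 \left(- \frac{7}{10}\right)\right) = 46 + 0 \left(8 - \frac{189}{10}\right) = 46 + 0 \left(- \frac{109}{10}\right) = 46 + 0 = 46$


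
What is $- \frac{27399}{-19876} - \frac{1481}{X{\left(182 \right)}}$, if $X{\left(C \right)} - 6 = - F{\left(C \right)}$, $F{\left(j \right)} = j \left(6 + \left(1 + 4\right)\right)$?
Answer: $\frac{10515595}{4959062} \approx 2.1205$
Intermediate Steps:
$F{\left(j \right)} = 11 j$ ($F{\left(j \right)} = j \left(6 + 5\right) = j 11 = 11 j$)
$X{\left(C \right)} = 6 - 11 C$
$- \frac{27399}{-19876} - \frac{1481}{X{\left(182 \right)}} = - \frac{27399}{-19876} - \frac{1481}{6 - 2002} = \left(-27399\right) \left(- \frac{1}{19876}\right) - \frac{1481}{6 - 2002} = \frac{27399}{19876} - \frac{1481}{-1996} = \frac{27399}{19876} - - \frac{1481}{1996} = \frac{27399}{19876} + \frac{1481}{1996} = \frac{10515595}{4959062}$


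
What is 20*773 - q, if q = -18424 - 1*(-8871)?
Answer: 25013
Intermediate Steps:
q = -9553 (q = -18424 + 8871 = -9553)
20*773 - q = 20*773 - 1*(-9553) = 15460 + 9553 = 25013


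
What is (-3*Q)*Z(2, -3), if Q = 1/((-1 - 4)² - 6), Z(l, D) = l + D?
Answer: 3/19 ≈ 0.15789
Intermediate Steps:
Z(l, D) = D + l
Q = 1/19 (Q = 1/((-5)² - 6) = 1/(25 - 6) = 1/19 ≈ 0.052632)
(-3*Q)*Z(2, -3) = (-3*1/19)*(-3 + 2) = -3/19*(-1) = 3/19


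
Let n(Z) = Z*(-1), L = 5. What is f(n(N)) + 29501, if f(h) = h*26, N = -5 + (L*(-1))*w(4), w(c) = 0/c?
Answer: 29631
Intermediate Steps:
w(c) = 0
N = -5 (N = -5 + (5*(-1))*0 = -5 - 5*0 = -5 + 0 = -5)
n(Z) = -Z
f(h) = 26*h
f(n(N)) + 29501 = 26*(-1*(-5)) + 29501 = 26*5 + 29501 = 130 + 29501 = 29631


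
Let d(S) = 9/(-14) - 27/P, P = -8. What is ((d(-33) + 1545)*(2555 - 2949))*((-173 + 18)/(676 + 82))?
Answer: 2646560055/21224 ≈ 1.2470e+5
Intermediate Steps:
d(S) = 153/56 (d(S) = 9/(-14) - 27/(-8) = 9*(-1/14) - 27*(-⅛) = -9/14 + 27/8 = 153/56)
((d(-33) + 1545)*(2555 - 2949))*((-173 + 18)/(676 + 82)) = ((153/56 + 1545)*(2555 - 2949))*((-173 + 18)/(676 + 82)) = ((86673/56)*(-394))*(-155/758) = -(-2646560055)/(28*758) = -17074581/28*(-155/758) = 2646560055/21224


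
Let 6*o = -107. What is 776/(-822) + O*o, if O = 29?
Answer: -425887/822 ≈ -518.11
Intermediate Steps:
o = -107/6 (o = (1/6)*(-107) = -107/6 ≈ -17.833)
776/(-822) + O*o = 776/(-822) + 29*(-107/6) = 776*(-1/822) - 3103/6 = -388/411 - 3103/6 = -425887/822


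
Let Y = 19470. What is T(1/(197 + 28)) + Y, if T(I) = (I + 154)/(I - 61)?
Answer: 267171629/13724 ≈ 19467.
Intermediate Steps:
T(I) = (154 + I)/(-61 + I)
T(1/(197 + 28)) + Y = (154 + 1/(197 + 28))/(-61 + 1/(197 + 28)) + 19470 = (154 + 1/225)/(-61 + 1/225) + 19470 = (34651/225)/(-13724/225) + 19470 = -225/13724*34651/225 + 19470 = -34651/13724 + 19470 = 267171629/13724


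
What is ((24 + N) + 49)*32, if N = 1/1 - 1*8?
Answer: 2112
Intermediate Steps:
N = -7 (N = 1 - 8 = -7)
((24 + N) + 49)*32 = ((24 - 7) + 49)*32 = (17 + 49)*32 = 66*32 = 2112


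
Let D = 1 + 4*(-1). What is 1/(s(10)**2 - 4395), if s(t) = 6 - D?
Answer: -1/4314 ≈ -0.00023180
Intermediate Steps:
D = -3 (D = 1 - 4 = -3)
s(t) = 9 (s(t) = 6 - 1*(-3) = 6 + 3 = 9)
1/(s(10)**2 - 4395) = 1/(9**2 - 4395) = 1/(81 - 4395) = 1/(-4314) = -1/4314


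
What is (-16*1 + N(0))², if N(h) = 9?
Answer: 49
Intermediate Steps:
(-16*1 + N(0))² = (-16*1 + 9)² = (-16 + 9)² = (-7)² = 49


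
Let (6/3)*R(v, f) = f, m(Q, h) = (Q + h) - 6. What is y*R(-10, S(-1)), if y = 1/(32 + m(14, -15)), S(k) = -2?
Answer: -1/25 ≈ -0.040000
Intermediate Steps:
m(Q, h) = -6 + Q + h
R(v, f) = f/2
y = 1/25 (y = 1/(32 + (-6 + 14 - 15)) = 1/(32 - 7) = 1/25 ≈ 0.040000)
y*R(-10, S(-1)) = ((1/2)*(-2))/25 = (1/25)*(-1) = -1/25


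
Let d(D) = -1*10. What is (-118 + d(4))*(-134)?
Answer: 17152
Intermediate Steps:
d(D) = -10
(-118 + d(4))*(-134) = (-118 - 10)*(-134) = -128*(-134) = 17152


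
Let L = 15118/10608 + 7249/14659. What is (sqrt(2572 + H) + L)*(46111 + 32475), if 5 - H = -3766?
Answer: 5864719033561/38875668 + 78586*sqrt(6343) ≈ 6.4097e+6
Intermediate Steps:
H = 3771 (H = 5 - 1*(-3766) = 5 + 3766 = 3771)
L = 149256077/77751336 (L = 15118*(1/10608) + 7249*(1/14659) = 7559/5304 + 7249/14659 = 149256077/77751336 ≈ 1.9197)
(sqrt(2572 + H) + L)*(46111 + 32475) = (sqrt(2572 + 3771) + 149256077/77751336)*(46111 + 32475) = (sqrt(6343) + 149256077/77751336)*78586 = (149256077/77751336 + sqrt(6343))*78586 = 5864719033561/38875668 + 78586*sqrt(6343)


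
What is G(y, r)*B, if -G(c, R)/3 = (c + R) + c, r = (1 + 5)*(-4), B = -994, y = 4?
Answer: -47712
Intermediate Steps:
r = -24 (r = 6*(-4) = -24)
G(c, R) = -6*c - 3*R (G(c, R) = -3*((c + R) + c) = -3*((R + c) + c) = -3*(R + 2*c) = -6*c - 3*R)
G(y, r)*B = (-6*4 - 3*(-24))*(-994) = (-24 + 72)*(-994) = 48*(-994) = -47712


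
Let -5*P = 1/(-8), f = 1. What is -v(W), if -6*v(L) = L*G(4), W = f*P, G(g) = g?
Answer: 1/60 ≈ 0.016667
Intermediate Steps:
P = 1/40 (P = -⅕/(-8) = -⅕*(-⅛) = 1/40 ≈ 0.025000)
W = 1/40 (W = 1*(1/40) = 1/40 ≈ 0.025000)
v(L) = -2*L/3 (v(L) = -L*4/6 = -2*L/3)
-v(W) = -(-2)/(3*40) = -1*(-1/60) = 1/60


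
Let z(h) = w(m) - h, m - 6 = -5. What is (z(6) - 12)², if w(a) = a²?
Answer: 289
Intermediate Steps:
m = 1 (m = 6 - 5 = 1)
z(h) = 1 - h (z(h) = 1² - h = 1 - h)
(z(6) - 12)² = ((1 - 1*6) - 12)² = ((1 - 6) - 12)² = (-5 - 12)² = (-17)² = 289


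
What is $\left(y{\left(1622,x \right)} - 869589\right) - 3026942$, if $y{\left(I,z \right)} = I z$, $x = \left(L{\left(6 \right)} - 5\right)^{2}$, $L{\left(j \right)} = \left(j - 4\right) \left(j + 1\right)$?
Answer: $-3765149$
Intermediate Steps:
$L{\left(j \right)} = \left(1 + j\right) \left(-4 + j\right)$ ($L{\left(j \right)} = \left(-4 + j\right) \left(1 + j\right) = \left(1 + j\right) \left(-4 + j\right)$)
$x = 81$ ($x = \left(\left(-4 + 6^{2} - 18\right) - 5\right)^{2} = \left(\left(-4 + 36 - 18\right) - 5\right)^{2} = \left(14 - 5\right)^{2} = 9^{2} = 81$)
$\left(y{\left(1622,x \right)} - 869589\right) - 3026942 = \left(1622 \cdot 81 - 869589\right) - 3026942 = \left(131382 - 869589\right) - 3026942 = -738207 - 3026942 = -3765149$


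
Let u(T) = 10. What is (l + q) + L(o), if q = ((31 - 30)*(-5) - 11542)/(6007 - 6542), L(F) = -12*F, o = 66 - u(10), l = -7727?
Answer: -4481918/535 ≈ -8377.4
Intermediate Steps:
o = 56 (o = 66 - 1*10 = 66 - 10 = 56)
q = 11547/535 (q = (1*(-5) - 11542)/(-535) = (-5 - 11542)*(-1/535) = -11547*(-1/535) = 11547/535 ≈ 21.583)
(l + q) + L(o) = (-7727 + 11547/535) - 12*56 = -4122398/535 - 672 = -4481918/535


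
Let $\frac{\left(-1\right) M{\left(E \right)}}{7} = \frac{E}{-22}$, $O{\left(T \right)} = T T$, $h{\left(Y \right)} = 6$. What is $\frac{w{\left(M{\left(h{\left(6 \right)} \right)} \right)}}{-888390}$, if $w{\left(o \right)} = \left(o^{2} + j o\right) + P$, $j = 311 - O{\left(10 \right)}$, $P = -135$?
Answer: $- \frac{10949}{35831730} \approx -0.00030557$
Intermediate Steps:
$O{\left(T \right)} = T^{2}$
$M{\left(E \right)} = \frac{7 E}{22}$ ($M{\left(E \right)} = - 7 \frac{E}{-22} = - 7 E \left(- \frac{1}{22}\right) = - 7 \left(- \frac{E}{22}\right) = \frac{7 E}{22}$)
$j = 211$ ($j = 311 - 10^{2} = 311 - 100 = 211$)
$w{\left(o \right)} = -135 + o^{2} + 211 o$ ($w{\left(o \right)} = \left(o^{2} + 211 o\right) - 135 = -135 + o^{2} + 211 o$)
$\frac{w{\left(M{\left(h{\left(6 \right)} \right)} \right)}}{-888390} = \frac{-135 + \left(\frac{7}{22} \cdot 6\right)^{2} + 211 \cdot \frac{7}{22} \cdot 6}{-888390} = \left(-135 + \left(\frac{21}{11}\right)^{2} + 211 \cdot \frac{21}{11}\right) \left(- \frac{1}{888390}\right) = \left(-135 + \frac{441}{121} + \frac{4431}{11}\right) \left(- \frac{1}{888390}\right) = \frac{32847}{121} \left(- \frac{1}{888390}\right) = - \frac{10949}{35831730}$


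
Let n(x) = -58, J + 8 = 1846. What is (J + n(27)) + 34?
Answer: 1814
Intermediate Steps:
J = 1838 (J = -8 + 1846 = 1838)
(J + n(27)) + 34 = (1838 - 58) + 34 = 1780 + 34 = 1814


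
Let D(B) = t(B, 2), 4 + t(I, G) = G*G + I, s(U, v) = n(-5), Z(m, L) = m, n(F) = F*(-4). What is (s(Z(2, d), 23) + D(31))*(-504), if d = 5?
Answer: -25704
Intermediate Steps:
n(F) = -4*F
s(U, v) = 20 (s(U, v) = -4*(-5) = 20)
t(I, G) = -4 + I + G**2 (t(I, G) = -4 + (G*G + I) = -4 + (G**2 + I) = -4 + (I + G**2) = -4 + I + G**2)
D(B) = B (D(B) = -4 + B + 2**2 = -4 + B + 4 = B)
(s(Z(2, d), 23) + D(31))*(-504) = (20 + 31)*(-504) = 51*(-504) = -25704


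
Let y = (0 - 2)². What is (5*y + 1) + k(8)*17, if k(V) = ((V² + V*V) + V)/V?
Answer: 310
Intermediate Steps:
y = 4 (y = (-2)² = 4)
k(V) = (V + 2*V²)/V (k(V) = ((V² + V²) + V)/V = (2*V² + V)/V = (V + 2*V²)/V)
(5*y + 1) + k(8)*17 = (5*4 + 1) + (1 + 2*8)*17 = (20 + 1) + (1 + 16)*17 = 21 + 17*17 = 21 + 289 = 310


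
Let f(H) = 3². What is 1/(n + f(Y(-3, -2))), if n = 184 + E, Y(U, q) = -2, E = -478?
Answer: -1/285 ≈ -0.0035088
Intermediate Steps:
n = -294 (n = 184 - 478 = -294)
f(H) = 9
1/(n + f(Y(-3, -2))) = 1/(-294 + 9) = 1/(-285) = -1/285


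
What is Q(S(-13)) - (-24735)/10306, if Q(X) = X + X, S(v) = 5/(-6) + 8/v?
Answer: -199913/401934 ≈ -0.49738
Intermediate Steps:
S(v) = -5/6 + 8/v (S(v) = 5*(-1/6) + 8/v = -5/6 + 8/v)
Q(X) = 2*X
Q(S(-13)) - (-24735)/10306 = 2*(-5/6 + 8/(-13)) - (-24735)/10306 = 2*(-5/6 + 8*(-1/13)) - (-24735)/10306 = 2*(-5/6 - 8/13) - 1*(-24735/10306) = 2*(-113/78) + 24735/10306 = -113/39 + 24735/10306 = -199913/401934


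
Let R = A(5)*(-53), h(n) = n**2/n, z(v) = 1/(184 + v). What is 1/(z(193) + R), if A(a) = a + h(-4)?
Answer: -377/19980 ≈ -0.018869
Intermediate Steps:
h(n) = n
A(a) = -4 + a (A(a) = a - 4 = -4 + a)
R = -53 (R = (-4 + 5)*(-53) = 1*(-53) = -53)
1/(z(193) + R) = 1/(1/(184 + 193) - 53) = 1/(1/377 - 53) = 1/(-19980/377) = -377/19980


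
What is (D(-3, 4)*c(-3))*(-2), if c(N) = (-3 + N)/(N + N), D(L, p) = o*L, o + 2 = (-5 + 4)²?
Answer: -6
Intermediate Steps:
o = -1 (o = -2 + (-5 + 4)² = -2 + (-1)² = -2 + 1 = -1)
D(L, p) = -L
c(N) = (-3 + N)/(2*N) (c(N) = (-3 + N)/((2*N)) = (-3 + N)*(1/(2*N)) = (-3 + N)/(2*N))
(D(-3, 4)*c(-3))*(-2) = ((-1*(-3))*((½)*(-3 - 3)/(-3)))*(-2) = (3*((½)*(-⅓)*(-6)))*(-2) = (3*1)*(-2) = 3*(-2) = -6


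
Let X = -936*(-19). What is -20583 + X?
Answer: -2799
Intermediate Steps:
X = 17784
-20583 + X = -20583 + 17784 = -2799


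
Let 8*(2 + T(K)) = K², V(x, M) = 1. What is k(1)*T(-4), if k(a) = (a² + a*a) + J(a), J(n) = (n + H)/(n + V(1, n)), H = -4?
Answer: 0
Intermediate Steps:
J(n) = (-4 + n)/(1 + n) (J(n) = (n - 4)/(n + 1) = (-4 + n)/(1 + n))
k(a) = 2*a² + (-4 + a)/(1 + a) (k(a) = (a² + a*a) + (-4 + a)/(1 + a) = (a² + a²) + (-4 + a)/(1 + a) = 2*a² + (-4 + a)/(1 + a))
T(K) = -2 + K²/8
k(1)*T(-4) = ((-4 + 1 + 2*1²*(1 + 1))/(1 + 1))*(-2 + (⅛)*(-4)²) = ((-4 + 1 + 2*1*2)/2)*(-2 + (⅛)*16) = ((-4 + 1 + 4)/2)*(-2 + 2) = ((½)*1)*0 = (½)*0 = 0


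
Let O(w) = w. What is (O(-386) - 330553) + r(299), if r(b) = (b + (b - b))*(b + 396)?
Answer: -123134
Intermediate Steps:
r(b) = b*(396 + b) (r(b) = (b + 0)*(396 + b) = b*(396 + b))
(O(-386) - 330553) + r(299) = (-386 - 330553) + 299*(396 + 299) = -330939 + 299*695 = -330939 + 207805 = -123134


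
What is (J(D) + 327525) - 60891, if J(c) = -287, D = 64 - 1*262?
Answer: 266347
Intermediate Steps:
D = -198 (D = 64 - 262 = -198)
(J(D) + 327525) - 60891 = (-287 + 327525) - 60891 = 327238 - 60891 = 266347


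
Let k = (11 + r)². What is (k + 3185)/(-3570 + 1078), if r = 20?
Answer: -2073/1246 ≈ -1.6637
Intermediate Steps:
k = 961 (k = (11 + 20)² = 31² = 961)
(k + 3185)/(-3570 + 1078) = (961 + 3185)/(-3570 + 1078) = 4146/(-2492) = 4146*(-1/2492) = -2073/1246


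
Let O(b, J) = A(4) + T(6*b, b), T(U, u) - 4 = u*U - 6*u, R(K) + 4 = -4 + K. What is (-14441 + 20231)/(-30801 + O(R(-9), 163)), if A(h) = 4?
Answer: -5790/28957 ≈ -0.19995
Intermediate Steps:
R(K) = -8 + K (R(K) = -4 + (-4 + K) = -8 + K)
T(U, u) = 4 - 6*u + U*u (T(U, u) = 4 + (u*U - 6*u) = 4 + (U*u - 6*u) = 4 + (-6*u + U*u) = 4 - 6*u + U*u)
O(b, J) = 8 - 6*b + 6*b**2 (O(b, J) = 4 + (4 - 6*b + (6*b)*b) = 4 + (4 - 6*b + 6*b**2) = 8 - 6*b + 6*b**2)
(-14441 + 20231)/(-30801 + O(R(-9), 163)) = (-14441 + 20231)/(-30801 + (8 - 6*(-8 - 9) + 6*(-8 - 9)**2)) = 5790/(-30801 + (8 - 6*(-17) + 6*(-17)**2)) = 5790/(-30801 + (8 + 102 + 6*289)) = 5790/(-30801 + (8 + 102 + 1734)) = 5790/(-30801 + 1844) = 5790/(-28957) = 5790*(-1/28957) = -5790/28957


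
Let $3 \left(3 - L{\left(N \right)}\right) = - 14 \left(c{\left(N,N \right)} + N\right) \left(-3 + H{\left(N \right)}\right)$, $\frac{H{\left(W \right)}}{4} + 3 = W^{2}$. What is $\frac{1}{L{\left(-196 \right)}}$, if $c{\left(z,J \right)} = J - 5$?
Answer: $- \frac{3}{853981133} \approx -3.513 \cdot 10^{-9}$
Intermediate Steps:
$H{\left(W \right)} = -12 + 4 W^{2}$
$c{\left(z,J \right)} = -5 + J$ ($c{\left(z,J \right)} = J - 5 = -5 + J$)
$L{\left(N \right)} = 3 + \frac{14 \left(-15 + 4 N^{2}\right) \left(-5 + 2 N\right)}{3}$ ($L{\left(N \right)} = 3 - \frac{\left(-14\right) \left(\left(-5 + N\right) + N\right) \left(-3 + \left(-12 + 4 N^{2}\right)\right)}{3} = 3 - \frac{\left(-14\right) \left(-5 + 2 N\right) \left(-15 + 4 N^{2}\right)}{3} = 3 - \frac{\left(-14\right) \left(-15 + 4 N^{2}\right) \left(-5 + 2 N\right)}{3} = 3 + \frac{14 \left(-15 + 4 N^{2}\right) \left(-5 + 2 N\right)}{3}$)
$\frac{1}{L{\left(-196 \right)}} = \frac{1}{353 - -27440 - \frac{280 \left(-196\right)^{2}}{3} + \frac{112 \left(-196\right)^{3}}{3}} = \frac{1}{353 + 27440 - \frac{10756480}{3} + \frac{112}{3} \left(-7529536\right)} = \frac{1}{353 + 27440 - \frac{10756480}{3} - \frac{843308032}{3}} = \frac{1}{- \frac{853981133}{3}} = - \frac{3}{853981133}$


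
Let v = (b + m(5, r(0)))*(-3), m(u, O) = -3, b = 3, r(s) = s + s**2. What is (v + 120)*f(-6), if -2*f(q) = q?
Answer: 360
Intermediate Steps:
f(q) = -q/2
v = 0 (v = (3 - 3)*(-3) = 0*(-3) = 0)
(v + 120)*f(-6) = (0 + 120)*(-1/2*(-6)) = 120*3 = 360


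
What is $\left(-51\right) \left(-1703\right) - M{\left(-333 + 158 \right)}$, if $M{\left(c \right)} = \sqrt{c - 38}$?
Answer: $86853 - i \sqrt{213} \approx 86853.0 - 14.595 i$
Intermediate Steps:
$M{\left(c \right)} = \sqrt{-38 + c}$
$\left(-51\right) \left(-1703\right) - M{\left(-333 + 158 \right)} = \left(-51\right) \left(-1703\right) - \sqrt{-38 + \left(-333 + 158\right)} = 86853 - \sqrt{-38 - 175} = 86853 - \sqrt{-213} = 86853 - i \sqrt{213}$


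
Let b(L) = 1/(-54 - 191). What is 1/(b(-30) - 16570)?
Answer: -245/4059651 ≈ -6.0350e-5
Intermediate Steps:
b(L) = -1/245 (b(L) = 1/(-245) = -1/245)
1/(b(-30) - 16570) = 1/(-1/245 - 16570) = 1/(-4059651/245) = -245/4059651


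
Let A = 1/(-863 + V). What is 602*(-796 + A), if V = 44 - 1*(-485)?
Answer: -80025365/167 ≈ -4.7919e+5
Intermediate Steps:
V = 529 (V = 44 + 485 = 529)
A = -1/334 (A = 1/(-863 + 529) = 1/(-334) = -1/334 ≈ -0.0029940)
602*(-796 + A) = 602*(-796 - 1/334) = 602*(-265865/334) = -80025365/167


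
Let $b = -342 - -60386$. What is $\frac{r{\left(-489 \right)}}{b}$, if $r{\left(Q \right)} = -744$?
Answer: $- \frac{186}{15011} \approx -0.012391$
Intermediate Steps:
$b = 60044$ ($b = -342 + 60386 = 60044$)
$\frac{r{\left(-489 \right)}}{b} = - \frac{744}{60044} = \left(-744\right) \frac{1}{60044} = - \frac{186}{15011}$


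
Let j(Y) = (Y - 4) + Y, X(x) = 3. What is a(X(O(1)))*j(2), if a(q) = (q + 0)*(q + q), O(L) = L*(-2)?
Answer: 0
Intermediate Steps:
O(L) = -2*L
j(Y) = -4 + 2*Y (j(Y) = (-4 + Y) + Y = -4 + 2*Y)
a(q) = 2*q² (a(q) = q*(2*q) = 2*q²)
a(X(O(1)))*j(2) = (2*3²)*(-4 + 2*2) = (2*9)*(-4 + 4) = 18*0 = 0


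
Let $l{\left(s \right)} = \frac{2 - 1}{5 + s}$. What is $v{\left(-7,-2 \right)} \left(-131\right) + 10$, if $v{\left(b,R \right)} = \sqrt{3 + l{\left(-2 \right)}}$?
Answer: $10 - \frac{131 \sqrt{30}}{3} \approx -229.17$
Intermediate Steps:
$l{\left(s \right)} = \frac{1}{5 + s}$ ($l{\left(s \right)} = 1 \frac{1}{5 + s} = \frac{1}{5 + s}$)
$v{\left(b,R \right)} = \frac{\sqrt{30}}{3}$ ($v{\left(b,R \right)} = \sqrt{3 + \frac{1}{5 - 2}} = \sqrt{3 + \frac{1}{3}} = \sqrt{\frac{10}{3}} = \frac{\sqrt{30}}{3}$)
$v{\left(-7,-2 \right)} \left(-131\right) + 10 = \frac{\sqrt{30}}{3} \left(-131\right) + 10 = - \frac{131 \sqrt{30}}{3} + 10 = 10 - \frac{131 \sqrt{30}}{3}$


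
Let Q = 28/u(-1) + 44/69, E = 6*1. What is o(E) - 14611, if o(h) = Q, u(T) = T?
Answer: -1010047/69 ≈ -14638.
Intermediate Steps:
E = 6
Q = -1888/69 (Q = 28/(-1) + 44/69 = 28*(-1) + 44*(1/69) = -28 + 44/69 = -1888/69 ≈ -27.362)
o(h) = -1888/69
o(E) - 14611 = -1888/69 - 14611 = -1010047/69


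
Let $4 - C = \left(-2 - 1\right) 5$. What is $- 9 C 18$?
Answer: $-3078$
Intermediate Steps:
$C = 19$ ($C = 4 - \left(-2 - 1\right) 5 = 4 - \left(-3\right) 5 = 4 - -15 = 4 + 15 = 19$)
$- 9 C 18 = \left(-9\right) 19 \cdot 18 = \left(-171\right) 18 = -3078$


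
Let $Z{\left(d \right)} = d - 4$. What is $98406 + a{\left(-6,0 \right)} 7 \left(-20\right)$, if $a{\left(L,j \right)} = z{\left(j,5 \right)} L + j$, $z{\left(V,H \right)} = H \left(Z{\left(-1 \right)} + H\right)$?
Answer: $98406$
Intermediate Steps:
$Z{\left(d \right)} = -4 + d$
$z{\left(V,H \right)} = H \left(-5 + H\right)$ ($z{\left(V,H \right)} = H \left(\left(-4 - 1\right) + H\right) = H \left(-5 + H\right)$)
$a{\left(L,j \right)} = j$ ($a{\left(L,j \right)} = 5 \left(-5 + 5\right) L + j = 5 \cdot 0 L + j = 0 L + j = 0 + j = j$)
$98406 + a{\left(-6,0 \right)} 7 \left(-20\right) = 98406 + 0 \cdot 7 \left(-20\right) = 98406 + 0 \left(-20\right) = 98406 + 0 = 98406$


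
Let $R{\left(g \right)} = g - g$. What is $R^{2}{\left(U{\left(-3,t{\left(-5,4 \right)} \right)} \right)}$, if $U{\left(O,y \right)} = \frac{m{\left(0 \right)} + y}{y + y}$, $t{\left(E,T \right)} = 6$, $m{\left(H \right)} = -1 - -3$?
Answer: $0$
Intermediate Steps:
$m{\left(H \right)} = 2$ ($m{\left(H \right)} = -1 + 3 = 2$)
$U{\left(O,y \right)} = \frac{2 + y}{2 y}$ ($U{\left(O,y \right)} = \frac{2 + y}{y + y} = \frac{2 + y}{2 y}$)
$R{\left(g \right)} = 0$
$R^{2}{\left(U{\left(-3,t{\left(-5,4 \right)} \right)} \right)} = 0^{2} = 0$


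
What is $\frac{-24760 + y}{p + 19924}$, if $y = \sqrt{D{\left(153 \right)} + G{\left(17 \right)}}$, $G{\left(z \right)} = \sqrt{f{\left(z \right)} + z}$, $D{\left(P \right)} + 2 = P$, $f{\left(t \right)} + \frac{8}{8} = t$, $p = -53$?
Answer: $- \frac{24760}{19871} + \frac{\sqrt{151 + \sqrt{33}}}{19871} \approx -1.2454$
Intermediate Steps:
$f{\left(t \right)} = -1 + t$
$D{\left(P \right)} = -2 + P$
$G{\left(z \right)} = \sqrt{-1 + 2 z}$ ($G{\left(z \right)} = \sqrt{\left(-1 + z\right) + z} = \sqrt{-1 + 2 z}$)
$y = \sqrt{151 + \sqrt{33}}$ ($y = \sqrt{\left(-2 + 153\right) + \sqrt{-1 + 2 \cdot 17}} = \sqrt{151 + \sqrt{-1 + 34}} = \sqrt{151 + \sqrt{33}} \approx 12.52$)
$\frac{-24760 + y}{p + 19924} = \frac{-24760 + \sqrt{151 + \sqrt{33}}}{-53 + 19924} = \frac{-24760 + \sqrt{151 + \sqrt{33}}}{19871} = \left(-24760 + \sqrt{151 + \sqrt{33}}\right) \frac{1}{19871} = - \frac{24760}{19871} + \frac{\sqrt{151 + \sqrt{33}}}{19871}$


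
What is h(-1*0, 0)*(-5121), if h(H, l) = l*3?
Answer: 0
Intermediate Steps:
h(H, l) = 3*l
h(-1*0, 0)*(-5121) = (3*0)*(-5121) = 0*(-5121) = 0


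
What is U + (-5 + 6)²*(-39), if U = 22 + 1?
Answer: -16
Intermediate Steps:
U = 23
U + (-5 + 6)²*(-39) = 23 + (-5 + 6)²*(-39) = 23 + 1²*(-39) = 23 + 1*(-39) = 23 - 39 = -16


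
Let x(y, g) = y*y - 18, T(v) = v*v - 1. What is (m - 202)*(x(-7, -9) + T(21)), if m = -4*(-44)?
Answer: -12246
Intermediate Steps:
T(v) = -1 + v² (T(v) = v² - 1 = -1 + v²)
m = 176
x(y, g) = -18 + y² (x(y, g) = y² - 18 = -18 + y²)
(m - 202)*(x(-7, -9) + T(21)) = (176 - 202)*((-18 + (-7)²) + (-1 + 21²)) = -26*((-18 + 49) + (-1 + 441)) = -26*(31 + 440) = -26*471 = -12246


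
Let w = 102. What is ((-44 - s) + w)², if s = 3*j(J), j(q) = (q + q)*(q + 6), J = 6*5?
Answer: 41242084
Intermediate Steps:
J = 30
j(q) = 2*q*(6 + q) (j(q) = (2*q)*(6 + q) = 2*q*(6 + q))
s = 6480 (s = 3*(2*30*(6 + 30)) = 3*(2*30*36) = 3*2160 = 6480)
((-44 - s) + w)² = ((-44 - 1*6480) + 102)² = ((-44 - 6480) + 102)² = (-6524 + 102)² = (-6422)² = 41242084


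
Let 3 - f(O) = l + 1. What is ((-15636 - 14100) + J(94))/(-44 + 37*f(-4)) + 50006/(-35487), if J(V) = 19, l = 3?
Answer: 116724077/319383 ≈ 365.47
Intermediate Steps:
f(O) = -1 (f(O) = 3 - (3 + 1) = 3 - 1*4 = 3 - 4 = -1)
((-15636 - 14100) + J(94))/(-44 + 37*f(-4)) + 50006/(-35487) = ((-15636 - 14100) + 19)/(-44 + 37*(-1)) + 50006/(-35487) = (-29736 + 19)/(-44 - 37) + 50006*(-1/35487) = -29717/(-81) - 50006/35487 = -29717*(-1/81) - 50006/35487 = 29717/81 - 50006/35487 = 116724077/319383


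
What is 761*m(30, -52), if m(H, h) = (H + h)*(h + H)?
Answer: 368324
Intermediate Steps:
m(H, h) = (H + h)² (m(H, h) = (H + h)*(H + h) = (H + h)²)
761*m(30, -52) = 761*(30 - 52)² = 761*(-22)² = 761*484 = 368324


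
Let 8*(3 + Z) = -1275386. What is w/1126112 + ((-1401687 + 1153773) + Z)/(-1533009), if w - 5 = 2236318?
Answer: 3887014029515/1726339831008 ≈ 2.2516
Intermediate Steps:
Z = -637705/4 (Z = -3 + (⅛)*(-1275386) = -3 - 637693/4 = -637705/4 ≈ -1.5943e+5)
w = 2236323 (w = 5 + 2236318 = 2236323)
w/1126112 + ((-1401687 + 1153773) + Z)/(-1533009) = 2236323/1126112 + ((-1401687 + 1153773) - 637705/4)/(-1533009) = 2236323*(1/1126112) + (-247914 - 637705/4)*(-1/1533009) = 2236323/1126112 - 1629361/4*(-1/1533009) = 2236323/1126112 + 1629361/6132036 = 3887014029515/1726339831008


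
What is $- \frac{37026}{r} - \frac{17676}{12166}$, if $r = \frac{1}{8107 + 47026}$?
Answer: $- \frac{12417559176852}{6083} \approx -2.0414 \cdot 10^{9}$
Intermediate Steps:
$r = \frac{1}{55133} \approx 1.8138 \cdot 10^{-5}$
$- \frac{37026}{r} - \frac{17676}{12166} = - 37026 \frac{1}{\frac{1}{55133}} - \frac{17676}{12166} = \left(-37026\right) 55133 - \frac{8838}{6083} = -2041354458 - \frac{8838}{6083} = - \frac{12417559176852}{6083}$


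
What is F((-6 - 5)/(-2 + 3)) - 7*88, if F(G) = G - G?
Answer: -616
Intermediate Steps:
F(G) = 0
F((-6 - 5)/(-2 + 3)) - 7*88 = 0 - 7*88 = 0 - 616 = -616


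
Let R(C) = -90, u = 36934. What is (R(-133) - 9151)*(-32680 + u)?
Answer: -39311214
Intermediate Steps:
(R(-133) - 9151)*(-32680 + u) = (-90 - 9151)*(-32680 + 36934) = -9241*4254 = -39311214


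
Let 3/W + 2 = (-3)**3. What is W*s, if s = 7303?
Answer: -21909/29 ≈ -755.48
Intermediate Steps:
W = -3/29 (W = 3/(-2 + (-3)**3) = 3/(-2 - 27) = 3/(-29) = 3*(-1/29) = -3/29 ≈ -0.10345)
W*s = -3/29*7303 = -21909/29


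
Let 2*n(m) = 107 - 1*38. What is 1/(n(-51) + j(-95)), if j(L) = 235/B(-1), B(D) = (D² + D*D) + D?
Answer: 2/539 ≈ 0.0037106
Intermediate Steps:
B(D) = D + 2*D² (B(D) = (D² + D²) + D = 2*D² + D = D + 2*D²)
n(m) = 69/2 (n(m) = (107 - 1*38)/2 = (107 - 38)/2 = (½)*69 = 69/2)
j(L) = 235 (j(L) = 235/((-(1 + 2*(-1)))) = 235/((-(1 - 2))) = 235/((-1*(-1))) = 235/1 = 235*1 = 235)
1/(n(-51) + j(-95)) = 1/(69/2 + 235) = 1/(539/2) = 2/539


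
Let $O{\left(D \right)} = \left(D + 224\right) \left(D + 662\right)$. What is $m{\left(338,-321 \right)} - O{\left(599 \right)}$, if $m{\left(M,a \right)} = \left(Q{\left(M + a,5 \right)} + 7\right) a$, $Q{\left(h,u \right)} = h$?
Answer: $-1045507$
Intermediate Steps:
$O{\left(D \right)} = \left(224 + D\right) \left(662 + D\right)$
$m{\left(M,a \right)} = a \left(7 + M + a\right)$ ($m{\left(M,a \right)} = \left(\left(M + a\right) + 7\right) a = \left(7 + M + a\right) a = a \left(7 + M + a\right)$)
$m{\left(338,-321 \right)} - O{\left(599 \right)} = - 321 \left(7 + 338 - 321\right) - \left(148288 + 599^{2} + 886 \cdot 599\right) = \left(-321\right) 24 - \left(148288 + 358801 + 530714\right) = -7704 - 1037803 = -1045507$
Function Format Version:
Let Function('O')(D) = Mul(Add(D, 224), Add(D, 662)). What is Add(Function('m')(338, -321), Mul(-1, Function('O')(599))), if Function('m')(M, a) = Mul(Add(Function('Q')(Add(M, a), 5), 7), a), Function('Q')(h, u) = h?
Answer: -1045507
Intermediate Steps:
Function('O')(D) = Mul(Add(224, D), Add(662, D))
Function('m')(M, a) = Mul(a, Add(7, M, a)) (Function('m')(M, a) = Mul(Add(Add(M, a), 7), a) = Mul(Add(7, M, a), a) = Mul(a, Add(7, M, a)))
Add(Function('m')(338, -321), Mul(-1, Function('O')(599))) = Add(Mul(-321, Add(7, 338, -321)), Mul(-1, Add(148288, Pow(599, 2), Mul(886, 599)))) = Add(Mul(-321, 24), Mul(-1, Add(148288, 358801, 530714))) = Add(-7704, Mul(-1, 1037803)) = Add(-7704, -1037803) = -1045507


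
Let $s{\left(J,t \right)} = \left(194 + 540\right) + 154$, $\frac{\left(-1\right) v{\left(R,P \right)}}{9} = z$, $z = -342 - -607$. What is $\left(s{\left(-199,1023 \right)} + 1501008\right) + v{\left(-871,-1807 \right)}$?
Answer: $1499511$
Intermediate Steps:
$z = 265$ ($z = -342 + 607 = 265$)
$v{\left(R,P \right)} = -2385$ ($v{\left(R,P \right)} = \left(-9\right) 265 = -2385$)
$s{\left(J,t \right)} = 888$ ($s{\left(J,t \right)} = 734 + 154 = 888$)
$\left(s{\left(-199,1023 \right)} + 1501008\right) + v{\left(-871,-1807 \right)} = \left(888 + 1501008\right) - 2385 = 1501896 - 2385 = 1499511$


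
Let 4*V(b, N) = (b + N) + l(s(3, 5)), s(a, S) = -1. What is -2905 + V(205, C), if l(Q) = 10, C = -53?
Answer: -5729/2 ≈ -2864.5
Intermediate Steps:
V(b, N) = 5/2 + N/4 + b/4 (V(b, N) = ((b + N) + 10)/4 = ((N + b) + 10)/4 = (10 + N + b)/4 = 5/2 + N/4 + b/4)
-2905 + V(205, C) = -2905 + (5/2 + (¼)*(-53) + (¼)*205) = -2905 + (5/2 - 53/4 + 205/4) = -2905 + 81/2 = -5729/2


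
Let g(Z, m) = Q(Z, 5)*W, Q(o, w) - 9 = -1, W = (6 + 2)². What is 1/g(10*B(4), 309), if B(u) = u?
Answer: 1/512 ≈ 0.0019531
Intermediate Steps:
W = 64 (W = 8² = 64)
Q(o, w) = 8 (Q(o, w) = 9 - 1 = 8)
g(Z, m) = 512 (g(Z, m) = 8*64 = 512)
1/g(10*B(4), 309) = 1/512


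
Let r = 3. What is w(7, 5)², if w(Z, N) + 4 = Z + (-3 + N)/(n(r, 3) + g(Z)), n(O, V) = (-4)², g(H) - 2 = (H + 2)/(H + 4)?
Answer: 413449/42849 ≈ 9.6490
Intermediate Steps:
g(H) = 2 + (2 + H)/(4 + H) (g(H) = 2 + (H + 2)/(H + 4) = 2 + (2 + H)/(4 + H))
n(O, V) = 16
w(Z, N) = -4 + Z + (-3 + N)/(16 + (10 + 3*Z)/(4 + Z)) (w(Z, N) = -4 + (Z + (-3 + N)/(16 + (10 + 3*Z)/(4 + Z))) = -4 + Z + (-3 + N)/(16 + (10 + 3*Z)/(4 + Z)))
w(7, 5)² = ((-308 - 5*7 + 4*5 + 19*7² + 5*7)/(74 + 19*7))² = ((-308 - 35 + 20 + 19*49 + 35)/(74 + 133))² = ((-308 - 35 + 20 + 931 + 35)/207)² = ((1/207)*643)² = (643/207)² = 413449/42849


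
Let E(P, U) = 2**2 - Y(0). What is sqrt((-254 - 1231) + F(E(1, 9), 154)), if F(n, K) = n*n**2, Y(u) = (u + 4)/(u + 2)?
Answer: I*sqrt(1477) ≈ 38.432*I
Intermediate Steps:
Y(u) = (4 + u)/(2 + u)
E(P, U) = 2 (E(P, U) = 2**2 - (4 + 0)/(2 + 0) = 4 - 4/2 = 4 - 1*2 = 4 - 2 = 2)
F(n, K) = n**3
sqrt((-254 - 1231) + F(E(1, 9), 154)) = sqrt((-254 - 1231) + 2**3) = sqrt(-1485 + 8) = sqrt(-1477) = I*sqrt(1477)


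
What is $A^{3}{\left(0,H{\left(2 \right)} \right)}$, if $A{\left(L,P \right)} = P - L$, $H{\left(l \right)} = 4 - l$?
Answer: $8$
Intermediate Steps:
$A^{3}{\left(0,H{\left(2 \right)} \right)} = \left(\left(4 - 2\right) - 0\right)^{3} = \left(\left(4 - 2\right) + 0\right)^{3} = \left(2 + 0\right)^{3} = 2^{3} = 8$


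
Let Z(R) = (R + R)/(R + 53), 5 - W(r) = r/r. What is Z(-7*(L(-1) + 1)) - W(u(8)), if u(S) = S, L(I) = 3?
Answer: -156/25 ≈ -6.2400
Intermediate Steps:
W(r) = 4 (W(r) = 5 - r/r = 5 - 1*1 = 5 - 1 = 4)
Z(R) = 2*R/(53 + R) (Z(R) = (2*R)/(53 + R) = 2*R/(53 + R))
Z(-7*(L(-1) + 1)) - W(u(8)) = 2*(-7*(3 + 1))/(53 - 7*(3 + 1)) - 1*4 = 2*(-7*4)/(53 - 7*4) - 4 = 2*(-28)/(53 - 28) - 4 = 2*(-28)/25 - 4 = 2*(-28)*(1/25) - 4 = -56/25 - 4 = -156/25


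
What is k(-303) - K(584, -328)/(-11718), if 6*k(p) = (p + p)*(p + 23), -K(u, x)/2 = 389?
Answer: 165692131/5859 ≈ 28280.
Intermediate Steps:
K(u, x) = -778 (K(u, x) = -2*389 = -778)
k(p) = p*(23 + p)/3 (k(p) = ((p + p)*(p + 23))/6 = ((2*p)*(23 + p))/6 = (2*p*(23 + p))/6 = p*(23 + p)/3)
k(-303) - K(584, -328)/(-11718) = (⅓)*(-303)*(23 - 303) - (-778)/(-11718) = (⅓)*(-303)*(-280) - (-778)*(-1)/11718 = 28280 - 1*389/5859 = 28280 - 389/5859 = 165692131/5859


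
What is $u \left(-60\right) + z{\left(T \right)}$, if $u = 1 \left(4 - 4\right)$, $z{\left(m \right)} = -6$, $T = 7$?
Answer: $-6$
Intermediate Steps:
$u = 0$ ($u = 1 \cdot 0 = 0$)
$u \left(-60\right) + z{\left(T \right)} = 0 \left(-60\right) - 6 = 0 - 6 = -6$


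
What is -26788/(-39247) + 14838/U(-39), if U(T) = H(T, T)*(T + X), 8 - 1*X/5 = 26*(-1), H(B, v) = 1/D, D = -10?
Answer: -5819960632/5141357 ≈ -1132.0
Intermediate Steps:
H(B, v) = -1/10 (H(B, v) = 1/(-10) = -1/10)
X = 170 (X = 40 - 130*(-1) = 40 - 5*(-26) = 40 + 130 = 170)
U(T) = -17 - T/10 (U(T) = -(T + 170)/10 = -(170 + T)/10 = -17 - T/10)
-26788/(-39247) + 14838/U(-39) = -26788/(-39247) + 14838/(-17 - 1/10*(-39)) = -26788*(-1/39247) + 14838/(-17 + 39/10) = 26788/39247 + 14838/(-131/10) = 26788/39247 + 14838*(-10/131) = 26788/39247 - 148380/131 = -5819960632/5141357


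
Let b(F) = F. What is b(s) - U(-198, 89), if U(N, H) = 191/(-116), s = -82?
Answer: -9321/116 ≈ -80.353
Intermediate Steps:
U(N, H) = -191/116 (U(N, H) = 191*(-1/116) = -191/116)
b(s) - U(-198, 89) = -82 - 1*(-191/116) = -82 + 191/116 = -9321/116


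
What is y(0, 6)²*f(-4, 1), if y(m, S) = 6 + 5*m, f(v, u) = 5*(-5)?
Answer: -900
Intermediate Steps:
f(v, u) = -25
y(0, 6)²*f(-4, 1) = (6 + 5*0)²*(-25) = (6 + 0)²*(-25) = 6²*(-25) = 36*(-25) = -900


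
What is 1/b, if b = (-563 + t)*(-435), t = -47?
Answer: 1/265350 ≈ 3.7686e-6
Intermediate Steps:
b = 265350 (b = (-563 - 47)*(-435) = -610*(-435) = 265350)
1/b = 1/265350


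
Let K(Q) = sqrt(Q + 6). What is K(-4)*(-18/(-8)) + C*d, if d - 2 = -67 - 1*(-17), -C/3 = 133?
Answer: 19152 + 9*sqrt(2)/4 ≈ 19155.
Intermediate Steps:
K(Q) = sqrt(6 + Q)
C = -399 (C = -3*133 = -399)
d = -48 (d = 2 + (-67 - 1*(-17)) = 2 + (-67 + 17) = 2 - 50 = -48)
K(-4)*(-18/(-8)) + C*d = sqrt(6 - 4)*(-18/(-8)) - 399*(-48) = sqrt(2)*(-18*(-1/8)) + 19152 = sqrt(2)*(9/4) + 19152 = 9*sqrt(2)/4 + 19152 = 19152 + 9*sqrt(2)/4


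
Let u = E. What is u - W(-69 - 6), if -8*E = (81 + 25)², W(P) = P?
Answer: -2659/2 ≈ -1329.5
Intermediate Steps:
E = -2809/2 (E = -(81 + 25)²/8 = -⅛*106² = -⅛*11236 = -2809/2 ≈ -1404.5)
u = -2809/2 ≈ -1404.5
u - W(-69 - 6) = -2809/2 - (-69 - 6) = -2809/2 - 1*(-75) = -2809/2 + 75 = -2659/2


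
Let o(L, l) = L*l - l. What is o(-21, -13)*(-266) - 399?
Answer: -76475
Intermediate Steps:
o(L, l) = -l + L*l
o(-21, -13)*(-266) - 399 = -13*(-1 - 21)*(-266) - 399 = -13*(-22)*(-266) - 399 = 286*(-266) - 399 = -76076 - 399 = -76475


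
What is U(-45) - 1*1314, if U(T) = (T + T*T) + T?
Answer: 621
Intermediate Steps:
U(T) = T² + 2*T (U(T) = (T + T²) + T = T² + 2*T)
U(-45) - 1*1314 = -45*(2 - 45) - 1*1314 = -45*(-43) - 1314 = 1935 - 1314 = 621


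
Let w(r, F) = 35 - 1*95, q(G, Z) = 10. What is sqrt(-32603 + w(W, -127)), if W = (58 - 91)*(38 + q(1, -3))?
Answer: I*sqrt(32663) ≈ 180.73*I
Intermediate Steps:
W = -1584 (W = (58 - 91)*(38 + 10) = -33*48 = -1584)
w(r, F) = -60 (w(r, F) = 35 - 95 = -60)
sqrt(-32603 + w(W, -127)) = sqrt(-32603 - 60) = sqrt(-32663) = I*sqrt(32663)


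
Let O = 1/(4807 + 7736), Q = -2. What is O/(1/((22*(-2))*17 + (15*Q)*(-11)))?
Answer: -418/12543 ≈ -0.033325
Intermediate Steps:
O = 1/12543 ≈ 7.9726e-5
O/(1/((22*(-2))*17 + (15*Q)*(-11))) = 1/(12543*(1/((22*(-2))*17 + (15*(-2))*(-11)))) = 1/(12543*(1/(-44*17 - 30*(-11)))) = 1/(12543*(1/(-748 + 330))) = 1/(12543*(1/(-418))) = 1/(12543*(-1/418)) = (1/12543)*(-418) = -418/12543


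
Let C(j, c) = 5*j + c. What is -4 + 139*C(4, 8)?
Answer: 3888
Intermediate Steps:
C(j, c) = c + 5*j
-4 + 139*C(4, 8) = -4 + 139*(8 + 5*4) = -4 + 139*(8 + 20) = -4 + 139*28 = -4 + 3892 = 3888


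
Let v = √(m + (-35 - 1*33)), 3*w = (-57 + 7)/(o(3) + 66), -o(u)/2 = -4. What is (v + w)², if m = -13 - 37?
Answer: (25 - 111*I*√118)²/12321 ≈ -117.95 - 4.8931*I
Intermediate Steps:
o(u) = 8 (o(u) = -2*(-4) = 8)
w = -25/111 (w = ((-57 + 7)/(8 + 66))/3 = (-50/74)/3 = (-50*1/74)/3 = (⅓)*(-25/37) = -25/111 ≈ -0.22523)
m = -50
v = I*√118 (v = √(-50 + (-35 - 1*33)) = √(-50 + (-35 - 33)) = √(-50 - 68) = √(-118) = I*√118 ≈ 10.863*I)
(v + w)² = (I*√118 - 25/111)² = (-25/111 + I*√118)²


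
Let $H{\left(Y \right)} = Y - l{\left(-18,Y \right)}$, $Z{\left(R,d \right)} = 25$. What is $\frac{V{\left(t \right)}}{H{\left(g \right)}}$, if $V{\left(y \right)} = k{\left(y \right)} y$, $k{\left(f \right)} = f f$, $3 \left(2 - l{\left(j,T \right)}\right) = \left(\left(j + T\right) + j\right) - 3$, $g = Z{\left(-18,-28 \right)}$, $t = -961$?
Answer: $- \frac{2662511043}{55} \approx -4.8409 \cdot 10^{7}$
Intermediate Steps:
$g = 25$
$l{\left(j,T \right)} = 3 - \frac{2 j}{3} - \frac{T}{3}$ ($l{\left(j,T \right)} = 2 - \frac{\left(\left(j + T\right) + j\right) - 3}{3} = 2 - \frac{\left(\left(T + j\right) + j\right) - 3}{3} = 2 - \frac{\left(T + 2 j\right) - 3}{3} = 2 - \frac{-3 + T + 2 j}{3} = 2 - \left(-1 + \frac{T}{3} + \frac{2 j}{3}\right) = 3 - \frac{2 j}{3} - \frac{T}{3}$)
$k{\left(f \right)} = f^{2}$
$H{\left(Y \right)} = -15 + \frac{4 Y}{3}$ ($H{\left(Y \right)} = Y - \left(3 - -12 - \frac{Y}{3}\right) = Y - \left(3 + 12 - \frac{Y}{3}\right) = Y - \left(15 - \frac{Y}{3}\right) = Y + \left(-15 + \frac{Y}{3}\right) = -15 + \frac{4 Y}{3}$)
$V{\left(y \right)} = y^{3}$ ($V{\left(y \right)} = y^{2} y = y^{3}$)
$\frac{V{\left(t \right)}}{H{\left(g \right)}} = \frac{\left(-961\right)^{3}}{-15 + \frac{4}{3} \cdot 25} = - \frac{887503681}{-15 + \frac{100}{3}} = - \frac{887503681}{\frac{55}{3}} = \left(-887503681\right) \frac{3}{55} = - \frac{2662511043}{55}$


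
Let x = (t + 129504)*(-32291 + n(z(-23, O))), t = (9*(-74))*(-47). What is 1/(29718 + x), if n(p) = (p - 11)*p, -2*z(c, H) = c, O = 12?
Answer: -2/10383264387 ≈ -1.9262e-10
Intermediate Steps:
z(c, H) = -c/2
t = 31302 (t = -666*(-47) = 31302)
n(p) = p*(-11 + p) (n(p) = (-11 + p)*p = p*(-11 + p))
x = -10383323823/2 (x = (31302 + 129504)*(-32291 + (-½*(-23))*(-11 - ½*(-23))) = 160806*(-32291 + 23*(-11 + 23/2)/2) = 160806*(-32291 + (23/2)*(½)) = 160806*(-32291 + 23/4) = 160806*(-129141/4) = -10383323823/2 ≈ -5.1917e+9)
1/(29718 + x) = 1/(29718 - 10383323823/2) = 1/(-10383264387/2) = -2/10383264387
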